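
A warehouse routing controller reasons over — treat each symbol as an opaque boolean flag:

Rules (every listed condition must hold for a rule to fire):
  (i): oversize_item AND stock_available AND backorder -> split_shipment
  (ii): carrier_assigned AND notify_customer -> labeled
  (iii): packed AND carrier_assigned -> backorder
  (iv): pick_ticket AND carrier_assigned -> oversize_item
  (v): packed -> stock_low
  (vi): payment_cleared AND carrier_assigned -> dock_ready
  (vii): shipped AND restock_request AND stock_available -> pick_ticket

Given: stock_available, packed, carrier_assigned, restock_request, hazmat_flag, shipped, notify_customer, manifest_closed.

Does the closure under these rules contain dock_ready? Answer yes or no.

no

Round 1 fires (ii), (iii), (v), (vii), giving labeled, backorder, stock_low, pick_ticket.
Round 2 fires (iv), giving oversize_item.
Round 3 fires (i), giving split_shipment.
Fixed point reached. dock_ready is concluded only by (vi); (vi) needs payment_cleared (never derived).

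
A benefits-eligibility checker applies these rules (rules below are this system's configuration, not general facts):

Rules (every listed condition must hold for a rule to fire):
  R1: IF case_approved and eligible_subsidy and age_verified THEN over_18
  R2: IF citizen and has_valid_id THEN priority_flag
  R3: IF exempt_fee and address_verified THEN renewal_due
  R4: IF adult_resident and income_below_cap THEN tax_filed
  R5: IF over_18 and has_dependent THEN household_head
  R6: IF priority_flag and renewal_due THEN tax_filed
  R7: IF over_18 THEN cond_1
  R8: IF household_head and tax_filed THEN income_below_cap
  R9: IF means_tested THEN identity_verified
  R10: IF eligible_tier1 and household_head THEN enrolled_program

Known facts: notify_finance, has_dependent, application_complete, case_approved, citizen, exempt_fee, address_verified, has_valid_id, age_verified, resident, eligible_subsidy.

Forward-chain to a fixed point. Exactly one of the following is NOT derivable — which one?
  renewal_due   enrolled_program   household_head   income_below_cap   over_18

[1] R1 [IF case_approved and eligible_subsidy and age_verified THEN over_18]; R2 [IF citizen and has_valid_id THEN priority_flag]; R3 [IF exempt_fee and address_verified THEN renewal_due]. ⇒ new: over_18, priority_flag, renewal_due.
[2] R5 [IF over_18 and has_dependent THEN household_head]; R6 [IF priority_flag and renewal_due THEN tax_filed]; R7 [IF over_18 THEN cond_1]. ⇒ new: household_head, tax_filed, cond_1.
[3] R8 [IF household_head and tax_filed THEN income_below_cap]. ⇒ new: income_below_cap.
Derived: renewal_due (round 1), income_below_cap (round 3), household_head (round 2), over_18 (round 1). enrolled_program never appears in any round.

enrolled_program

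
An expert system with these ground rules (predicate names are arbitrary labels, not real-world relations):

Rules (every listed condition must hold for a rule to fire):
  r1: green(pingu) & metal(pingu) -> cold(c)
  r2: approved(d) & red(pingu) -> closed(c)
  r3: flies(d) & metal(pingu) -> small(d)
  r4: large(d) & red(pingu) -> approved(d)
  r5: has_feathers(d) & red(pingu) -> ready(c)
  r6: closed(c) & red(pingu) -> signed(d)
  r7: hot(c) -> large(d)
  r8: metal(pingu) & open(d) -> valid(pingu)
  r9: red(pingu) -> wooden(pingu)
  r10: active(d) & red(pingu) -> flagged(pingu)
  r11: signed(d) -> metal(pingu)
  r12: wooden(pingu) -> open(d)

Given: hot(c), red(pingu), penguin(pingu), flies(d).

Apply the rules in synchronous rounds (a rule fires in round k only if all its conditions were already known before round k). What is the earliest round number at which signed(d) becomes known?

4

Round 1 — r7, r9, derive large(d), wooden(pingu).
Round 2 — r4, r12, derive approved(d), open(d).
Round 3 — r2, derive closed(c).
Round 4 — r6, derive signed(d).
signed(d) first appears in round 4.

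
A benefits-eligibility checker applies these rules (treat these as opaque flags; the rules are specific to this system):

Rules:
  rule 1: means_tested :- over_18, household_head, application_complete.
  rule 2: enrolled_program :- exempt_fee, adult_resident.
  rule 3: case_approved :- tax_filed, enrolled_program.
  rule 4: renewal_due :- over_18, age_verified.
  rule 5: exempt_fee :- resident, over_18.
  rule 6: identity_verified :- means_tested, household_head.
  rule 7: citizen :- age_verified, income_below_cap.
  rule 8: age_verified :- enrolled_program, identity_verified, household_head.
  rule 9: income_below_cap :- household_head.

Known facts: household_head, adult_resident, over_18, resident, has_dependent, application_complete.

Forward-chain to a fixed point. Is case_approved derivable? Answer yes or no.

no

Round 1 — rule 1, rule 5, rule 9, derive means_tested, exempt_fee, income_below_cap.
Round 2 — rule 2, rule 6, derive enrolled_program, identity_verified.
Round 3 — rule 8, derive age_verified.
Round 4 — rule 4, rule 7, derive renewal_due, citizen.
Fixed point reached. case_approved is concluded only by rule 3; rule 3 needs tax_filed (never derived).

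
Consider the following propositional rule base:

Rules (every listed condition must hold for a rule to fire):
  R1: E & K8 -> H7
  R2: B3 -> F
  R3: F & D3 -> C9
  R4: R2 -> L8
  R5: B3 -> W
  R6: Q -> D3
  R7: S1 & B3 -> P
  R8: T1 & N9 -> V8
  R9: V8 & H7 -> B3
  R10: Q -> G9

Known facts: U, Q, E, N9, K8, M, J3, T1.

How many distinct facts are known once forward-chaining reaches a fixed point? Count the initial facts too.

16

[1] R1 [E & K8 -> H7]; R6 [Q -> D3]; R8 [T1 & N9 -> V8]; R10 [Q -> G9]. ⇒ new: H7, D3, V8, G9.
[2] R9 [V8 & H7 -> B3]. ⇒ new: B3.
[3] R2 [B3 -> F]; R5 [B3 -> W]. ⇒ new: F, W.
[4] R3 [F & D3 -> C9]. ⇒ new: C9.
Closure: {B3, C9, D3, E, F, G9, H7, J3, K8, M, N9, Q, T1, U, V8, W} — 16 facts.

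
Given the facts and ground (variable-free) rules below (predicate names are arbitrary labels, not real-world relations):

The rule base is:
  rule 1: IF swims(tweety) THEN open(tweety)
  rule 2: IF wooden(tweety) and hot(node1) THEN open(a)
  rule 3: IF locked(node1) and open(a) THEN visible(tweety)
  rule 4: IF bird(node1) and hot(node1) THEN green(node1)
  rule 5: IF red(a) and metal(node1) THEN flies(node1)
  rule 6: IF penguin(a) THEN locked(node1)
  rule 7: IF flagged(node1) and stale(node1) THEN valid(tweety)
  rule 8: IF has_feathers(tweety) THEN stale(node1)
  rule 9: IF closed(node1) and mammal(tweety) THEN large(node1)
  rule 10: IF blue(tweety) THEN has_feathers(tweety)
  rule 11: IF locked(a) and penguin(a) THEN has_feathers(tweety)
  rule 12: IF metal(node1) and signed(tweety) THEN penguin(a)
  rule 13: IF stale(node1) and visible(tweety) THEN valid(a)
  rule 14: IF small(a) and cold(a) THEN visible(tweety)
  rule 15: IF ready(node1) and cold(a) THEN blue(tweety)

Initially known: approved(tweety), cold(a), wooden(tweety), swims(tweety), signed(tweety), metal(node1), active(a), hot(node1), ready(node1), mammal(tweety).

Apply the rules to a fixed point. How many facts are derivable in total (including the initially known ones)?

19

Round 1 — rule 1, rule 2, rule 12, rule 15, derive open(tweety), open(a), penguin(a), blue(tweety).
Round 2 — rule 6, rule 10, derive locked(node1), has_feathers(tweety).
Round 3 — rule 3, rule 8, derive visible(tweety), stale(node1).
Round 4 — rule 13, derive valid(a).
Closure: {active(a), approved(tweety), blue(tweety), cold(a), has_feathers(tweety), hot(node1), locked(node1), mammal(tweety), metal(node1), open(a), open(tweety), penguin(a), ready(node1), signed(tweety), stale(node1), swims(tweety), valid(a), visible(tweety), wooden(tweety)} — 19 facts.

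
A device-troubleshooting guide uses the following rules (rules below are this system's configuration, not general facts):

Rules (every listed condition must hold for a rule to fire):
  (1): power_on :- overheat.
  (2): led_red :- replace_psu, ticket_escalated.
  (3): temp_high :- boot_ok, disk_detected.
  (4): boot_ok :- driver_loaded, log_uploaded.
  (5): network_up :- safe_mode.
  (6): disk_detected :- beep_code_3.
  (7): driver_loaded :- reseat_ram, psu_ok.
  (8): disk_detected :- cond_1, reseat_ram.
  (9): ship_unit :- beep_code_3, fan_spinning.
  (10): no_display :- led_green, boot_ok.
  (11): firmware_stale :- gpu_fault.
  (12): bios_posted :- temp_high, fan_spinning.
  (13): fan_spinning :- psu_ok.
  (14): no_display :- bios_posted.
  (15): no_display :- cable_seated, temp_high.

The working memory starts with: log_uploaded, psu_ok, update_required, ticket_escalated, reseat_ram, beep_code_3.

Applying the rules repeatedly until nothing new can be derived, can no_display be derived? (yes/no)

Round 1: (6) [disk_detected :- beep_code_3.]; (7) [driver_loaded :- reseat_ram, psu_ok.]; (13) [fan_spinning :- psu_ok.]. Adds disk_detected, driver_loaded, fan_spinning.
Round 2: (4) [boot_ok :- driver_loaded, log_uploaded.]; (9) [ship_unit :- beep_code_3, fan_spinning.]. Adds boot_ok, ship_unit.
Round 3: (3) [temp_high :- boot_ok, disk_detected.]. Adds temp_high.
Round 4: (12) [bios_posted :- temp_high, fan_spinning.]. Adds bios_posted.
Round 5: (14) [no_display :- bios_posted.]. Adds no_display.
no_display appears in round 5, so it is derivable.

yes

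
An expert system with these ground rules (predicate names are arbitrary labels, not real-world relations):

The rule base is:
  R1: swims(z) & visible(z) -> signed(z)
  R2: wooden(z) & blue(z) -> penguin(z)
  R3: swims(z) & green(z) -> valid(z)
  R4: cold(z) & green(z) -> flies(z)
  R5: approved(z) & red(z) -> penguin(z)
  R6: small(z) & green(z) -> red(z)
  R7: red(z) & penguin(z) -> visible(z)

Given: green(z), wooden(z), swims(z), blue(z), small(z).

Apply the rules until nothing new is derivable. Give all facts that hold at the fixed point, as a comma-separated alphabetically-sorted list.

Round 1: R2 [wooden(z) & blue(z) -> penguin(z)]; R3 [swims(z) & green(z) -> valid(z)]; R6 [small(z) & green(z) -> red(z)]. New: penguin(z), valid(z), red(z).
Round 2: R7 [red(z) & penguin(z) -> visible(z)]. New: visible(z).
Round 3: R1 [swims(z) & visible(z) -> signed(z)]. New: signed(z).

blue(z), green(z), penguin(z), red(z), signed(z), small(z), swims(z), valid(z), visible(z), wooden(z)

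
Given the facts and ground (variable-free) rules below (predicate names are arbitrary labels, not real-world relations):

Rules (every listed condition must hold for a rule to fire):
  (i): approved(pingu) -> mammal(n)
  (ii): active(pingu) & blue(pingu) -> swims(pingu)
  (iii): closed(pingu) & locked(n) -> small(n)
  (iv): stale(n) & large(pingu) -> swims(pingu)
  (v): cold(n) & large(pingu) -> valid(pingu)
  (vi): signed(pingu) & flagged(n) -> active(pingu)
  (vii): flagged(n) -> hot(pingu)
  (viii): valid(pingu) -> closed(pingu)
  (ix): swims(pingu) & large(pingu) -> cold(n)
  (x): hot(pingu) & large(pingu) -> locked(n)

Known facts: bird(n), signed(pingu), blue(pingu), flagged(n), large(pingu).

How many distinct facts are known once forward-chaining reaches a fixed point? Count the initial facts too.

13

Round 1: (vi) [signed(pingu) & flagged(n) -> active(pingu)]; (vii) [flagged(n) -> hot(pingu)]. New: active(pingu), hot(pingu).
Round 2: (ii) [active(pingu) & blue(pingu) -> swims(pingu)]; (x) [hot(pingu) & large(pingu) -> locked(n)]. New: swims(pingu), locked(n).
Round 3: (ix) [swims(pingu) & large(pingu) -> cold(n)]. New: cold(n).
Round 4: (v) [cold(n) & large(pingu) -> valid(pingu)]. New: valid(pingu).
Round 5: (viii) [valid(pingu) -> closed(pingu)]. New: closed(pingu).
Round 6: (iii) [closed(pingu) & locked(n) -> small(n)]. New: small(n).
Closure: {active(pingu), bird(n), blue(pingu), closed(pingu), cold(n), flagged(n), hot(pingu), large(pingu), locked(n), signed(pingu), small(n), swims(pingu), valid(pingu)} — 13 facts.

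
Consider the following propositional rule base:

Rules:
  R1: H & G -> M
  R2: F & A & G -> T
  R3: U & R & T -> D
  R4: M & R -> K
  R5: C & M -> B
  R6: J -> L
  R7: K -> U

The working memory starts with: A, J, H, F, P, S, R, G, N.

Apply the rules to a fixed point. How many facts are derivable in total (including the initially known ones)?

15

Round 1 — R1, R2, R6, derive M, T, L.
Round 2 — R4, derive K.
Round 3 — R7, derive U.
Round 4 — R3, derive D.
Closure: {A, D, F, G, H, J, K, L, M, N, P, R, S, T, U} — 15 facts.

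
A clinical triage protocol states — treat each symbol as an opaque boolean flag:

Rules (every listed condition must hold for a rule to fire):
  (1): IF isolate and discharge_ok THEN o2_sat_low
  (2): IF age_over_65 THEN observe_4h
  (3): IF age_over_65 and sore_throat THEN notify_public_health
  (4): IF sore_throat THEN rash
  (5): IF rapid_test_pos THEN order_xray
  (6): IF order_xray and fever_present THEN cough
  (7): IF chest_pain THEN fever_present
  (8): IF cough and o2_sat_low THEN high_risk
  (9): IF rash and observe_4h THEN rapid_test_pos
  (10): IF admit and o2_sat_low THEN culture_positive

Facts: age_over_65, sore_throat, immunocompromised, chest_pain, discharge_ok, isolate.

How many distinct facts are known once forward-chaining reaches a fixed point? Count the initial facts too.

15

Round 1: (1) [IF isolate and discharge_ok THEN o2_sat_low]; (2) [IF age_over_65 THEN observe_4h]; (3) [IF age_over_65 and sore_throat THEN notify_public_health]; (4) [IF sore_throat THEN rash]; (7) [IF chest_pain THEN fever_present]. Adds o2_sat_low, observe_4h, notify_public_health, rash, fever_present.
Round 2: (9) [IF rash and observe_4h THEN rapid_test_pos]. Adds rapid_test_pos.
Round 3: (5) [IF rapid_test_pos THEN order_xray]. Adds order_xray.
Round 4: (6) [IF order_xray and fever_present THEN cough]. Adds cough.
Round 5: (8) [IF cough and o2_sat_low THEN high_risk]. Adds high_risk.
Closure: {age_over_65, chest_pain, cough, discharge_ok, fever_present, high_risk, immunocompromised, isolate, notify_public_health, o2_sat_low, observe_4h, order_xray, rapid_test_pos, rash, sore_throat} — 15 facts.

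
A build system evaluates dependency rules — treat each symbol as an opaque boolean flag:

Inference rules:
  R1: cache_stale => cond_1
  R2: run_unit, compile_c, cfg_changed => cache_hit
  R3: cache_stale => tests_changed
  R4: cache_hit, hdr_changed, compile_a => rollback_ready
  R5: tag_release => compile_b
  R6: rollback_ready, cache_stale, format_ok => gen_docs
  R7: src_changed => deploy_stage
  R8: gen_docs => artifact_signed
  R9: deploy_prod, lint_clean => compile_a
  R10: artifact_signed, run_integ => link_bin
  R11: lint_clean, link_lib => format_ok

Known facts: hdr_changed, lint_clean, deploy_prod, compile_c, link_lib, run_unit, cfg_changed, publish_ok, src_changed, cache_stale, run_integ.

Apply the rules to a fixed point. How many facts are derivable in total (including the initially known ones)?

Round 1: R1 [cache_stale => cond_1]; R2 [run_unit, compile_c, cfg_changed => cache_hit]; R3 [cache_stale => tests_changed]; R7 [src_changed => deploy_stage]; R9 [deploy_prod, lint_clean => compile_a]; R11 [lint_clean, link_lib => format_ok]. Adds cond_1, cache_hit, tests_changed, deploy_stage, compile_a, format_ok.
Round 2: R4 [cache_hit, hdr_changed, compile_a => rollback_ready]. Adds rollback_ready.
Round 3: R6 [rollback_ready, cache_stale, format_ok => gen_docs]. Adds gen_docs.
Round 4: R8 [gen_docs => artifact_signed]. Adds artifact_signed.
Round 5: R10 [artifact_signed, run_integ => link_bin]. Adds link_bin.
Closure: {artifact_signed, cache_hit, cache_stale, cfg_changed, compile_a, compile_c, cond_1, deploy_prod, deploy_stage, format_ok, gen_docs, hdr_changed, link_bin, link_lib, lint_clean, publish_ok, rollback_ready, run_integ, run_unit, src_changed, tests_changed} — 21 facts.

21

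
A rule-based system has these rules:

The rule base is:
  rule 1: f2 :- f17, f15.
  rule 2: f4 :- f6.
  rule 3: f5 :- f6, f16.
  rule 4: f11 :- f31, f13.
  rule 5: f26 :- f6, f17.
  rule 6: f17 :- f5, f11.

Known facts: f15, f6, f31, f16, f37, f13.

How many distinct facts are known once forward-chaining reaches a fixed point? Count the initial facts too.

Round 1: rule 2 [f4 :- f6.]; rule 3 [f5 :- f6, f16.]; rule 4 [f11 :- f31, f13.]. New: f4, f5, f11.
Round 2: rule 6 [f17 :- f5, f11.]. New: f17.
Round 3: rule 1 [f2 :- f17, f15.]; rule 5 [f26 :- f6, f17.]. New: f2, f26.
Closure: {f11, f13, f15, f16, f17, f2, f26, f31, f37, f4, f5, f6} — 12 facts.

12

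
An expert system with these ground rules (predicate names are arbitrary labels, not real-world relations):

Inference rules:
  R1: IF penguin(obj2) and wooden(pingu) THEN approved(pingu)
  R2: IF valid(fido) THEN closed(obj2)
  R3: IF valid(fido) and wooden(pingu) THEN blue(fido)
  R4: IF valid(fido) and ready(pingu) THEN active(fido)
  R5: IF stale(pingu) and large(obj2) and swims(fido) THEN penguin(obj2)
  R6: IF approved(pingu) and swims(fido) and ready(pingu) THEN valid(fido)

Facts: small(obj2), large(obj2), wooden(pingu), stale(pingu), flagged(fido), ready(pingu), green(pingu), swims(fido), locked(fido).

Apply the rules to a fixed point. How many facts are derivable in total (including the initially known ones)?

Round 1 fires R5, giving penguin(obj2).
Round 2 fires R1, giving approved(pingu).
Round 3 fires R6, giving valid(fido).
Round 4 fires R2, R3, R4, giving closed(obj2), blue(fido), active(fido).
Closure: {active(fido), approved(pingu), blue(fido), closed(obj2), flagged(fido), green(pingu), large(obj2), locked(fido), penguin(obj2), ready(pingu), small(obj2), stale(pingu), swims(fido), valid(fido), wooden(pingu)} — 15 facts.

15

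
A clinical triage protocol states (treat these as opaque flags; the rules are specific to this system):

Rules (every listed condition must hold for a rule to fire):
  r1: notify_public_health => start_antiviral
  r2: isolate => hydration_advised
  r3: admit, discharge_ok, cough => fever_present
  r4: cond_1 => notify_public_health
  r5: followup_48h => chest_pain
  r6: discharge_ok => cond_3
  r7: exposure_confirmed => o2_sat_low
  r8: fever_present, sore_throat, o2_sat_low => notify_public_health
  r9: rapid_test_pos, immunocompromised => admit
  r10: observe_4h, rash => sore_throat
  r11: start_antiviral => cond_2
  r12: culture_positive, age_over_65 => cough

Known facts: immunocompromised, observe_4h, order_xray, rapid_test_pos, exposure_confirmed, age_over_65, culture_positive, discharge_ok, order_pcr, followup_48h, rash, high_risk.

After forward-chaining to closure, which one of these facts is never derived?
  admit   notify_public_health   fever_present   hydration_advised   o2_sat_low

hydration_advised

Round 1: r5 [followup_48h => chest_pain]; r6 [discharge_ok => cond_3]; r7 [exposure_confirmed => o2_sat_low]; r9 [rapid_test_pos, immunocompromised => admit]; r10 [observe_4h, rash => sore_throat]; r12 [culture_positive, age_over_65 => cough]. New: chest_pain, cond_3, o2_sat_low, admit, sore_throat, cough.
Round 2: r3 [admit, discharge_ok, cough => fever_present]. New: fever_present.
Round 3: r8 [fever_present, sore_throat, o2_sat_low => notify_public_health]. New: notify_public_health.
Round 4: r1 [notify_public_health => start_antiviral]. New: start_antiviral.
Round 5: r11 [start_antiviral => cond_2]. New: cond_2.
Derived: notify_public_health (round 3), admit (round 1), o2_sat_low (round 1), fever_present (round 2). hydration_advised never appears in any round.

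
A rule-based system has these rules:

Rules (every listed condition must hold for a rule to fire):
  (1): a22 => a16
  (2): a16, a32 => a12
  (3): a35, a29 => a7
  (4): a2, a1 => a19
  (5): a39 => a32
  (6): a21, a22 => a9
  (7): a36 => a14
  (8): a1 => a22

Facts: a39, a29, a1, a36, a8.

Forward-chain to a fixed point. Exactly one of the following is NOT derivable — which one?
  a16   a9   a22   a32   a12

a9

[1] (5) [a39 => a32]; (7) [a36 => a14]; (8) [a1 => a22]. ⇒ new: a32, a14, a22.
[2] (1) [a22 => a16]. ⇒ new: a16.
[3] (2) [a16, a32 => a12]. ⇒ new: a12.
Derived: a16 (round 2), a12 (round 3), a32 (round 1), a22 (round 1). a9 never appears in any round.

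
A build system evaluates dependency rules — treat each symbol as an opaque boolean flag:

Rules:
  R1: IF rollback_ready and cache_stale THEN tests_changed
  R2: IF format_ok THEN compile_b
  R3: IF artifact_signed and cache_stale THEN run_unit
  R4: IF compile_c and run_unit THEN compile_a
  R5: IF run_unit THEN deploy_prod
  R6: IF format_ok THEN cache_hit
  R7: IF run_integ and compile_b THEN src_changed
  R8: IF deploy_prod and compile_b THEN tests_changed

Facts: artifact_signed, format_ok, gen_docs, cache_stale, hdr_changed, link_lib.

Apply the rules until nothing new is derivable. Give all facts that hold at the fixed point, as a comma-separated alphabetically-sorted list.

Round 1 fires R2, R3, R6, giving compile_b, run_unit, cache_hit.
Round 2 fires R5, giving deploy_prod.
Round 3 fires R8, giving tests_changed.

artifact_signed, cache_hit, cache_stale, compile_b, deploy_prod, format_ok, gen_docs, hdr_changed, link_lib, run_unit, tests_changed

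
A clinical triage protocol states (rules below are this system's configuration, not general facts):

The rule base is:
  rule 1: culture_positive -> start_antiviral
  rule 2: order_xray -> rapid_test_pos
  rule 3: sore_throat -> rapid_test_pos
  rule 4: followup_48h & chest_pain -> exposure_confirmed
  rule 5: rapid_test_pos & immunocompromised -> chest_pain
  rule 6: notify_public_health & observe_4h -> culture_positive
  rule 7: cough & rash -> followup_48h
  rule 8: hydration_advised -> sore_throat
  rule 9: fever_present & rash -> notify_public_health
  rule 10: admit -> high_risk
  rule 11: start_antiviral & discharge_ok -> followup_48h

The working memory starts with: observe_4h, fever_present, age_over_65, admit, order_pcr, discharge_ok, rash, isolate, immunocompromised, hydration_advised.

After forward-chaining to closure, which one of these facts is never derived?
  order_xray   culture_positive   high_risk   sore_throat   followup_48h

Round 1: rule 8 [hydration_advised -> sore_throat]; rule 9 [fever_present & rash -> notify_public_health]; rule 10 [admit -> high_risk]. New: sore_throat, notify_public_health, high_risk.
Round 2: rule 3 [sore_throat -> rapid_test_pos]; rule 6 [notify_public_health & observe_4h -> culture_positive]. New: rapid_test_pos, culture_positive.
Round 3: rule 1 [culture_positive -> start_antiviral]; rule 5 [rapid_test_pos & immunocompromised -> chest_pain]. New: start_antiviral, chest_pain.
Round 4: rule 11 [start_antiviral & discharge_ok -> followup_48h]. New: followup_48h.
Round 5: rule 4 [followup_48h & chest_pain -> exposure_confirmed]. New: exposure_confirmed.
Derived: sore_throat (round 1), culture_positive (round 2), followup_48h (round 4), high_risk (round 1). order_xray never appears in any round.

order_xray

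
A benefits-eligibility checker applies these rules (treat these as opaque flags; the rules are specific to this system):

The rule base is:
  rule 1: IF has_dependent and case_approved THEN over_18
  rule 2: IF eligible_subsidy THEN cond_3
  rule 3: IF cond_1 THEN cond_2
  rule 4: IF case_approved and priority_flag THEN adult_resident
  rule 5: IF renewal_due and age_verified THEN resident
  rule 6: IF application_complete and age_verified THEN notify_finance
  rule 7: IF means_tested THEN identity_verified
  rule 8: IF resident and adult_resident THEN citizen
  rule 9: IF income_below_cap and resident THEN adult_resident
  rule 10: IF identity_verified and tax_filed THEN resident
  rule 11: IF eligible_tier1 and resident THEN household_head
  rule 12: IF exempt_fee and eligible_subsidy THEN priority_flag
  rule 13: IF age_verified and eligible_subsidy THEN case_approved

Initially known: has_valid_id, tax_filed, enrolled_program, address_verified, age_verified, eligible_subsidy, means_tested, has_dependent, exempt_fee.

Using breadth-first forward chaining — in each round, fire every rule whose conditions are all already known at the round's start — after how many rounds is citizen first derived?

Round 1 fires rule 2, rule 7, rule 12, rule 13, giving cond_3, identity_verified, priority_flag, case_approved.
Round 2 fires rule 1, rule 4, rule 10, giving over_18, adult_resident, resident.
Round 3 fires rule 8, giving citizen.
citizen first appears in round 3.

3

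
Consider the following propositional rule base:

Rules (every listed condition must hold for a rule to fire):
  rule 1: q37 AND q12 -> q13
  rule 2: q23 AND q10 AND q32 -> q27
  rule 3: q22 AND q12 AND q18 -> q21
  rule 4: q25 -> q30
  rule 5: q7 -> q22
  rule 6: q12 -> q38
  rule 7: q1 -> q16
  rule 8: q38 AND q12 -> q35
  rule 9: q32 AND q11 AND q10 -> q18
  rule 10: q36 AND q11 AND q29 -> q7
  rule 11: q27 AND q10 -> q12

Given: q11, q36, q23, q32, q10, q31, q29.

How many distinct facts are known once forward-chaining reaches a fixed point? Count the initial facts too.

Round 1 fires rule 2, rule 9, rule 10, giving q27, q18, q7.
Round 2 fires rule 5, rule 11, giving q22, q12.
Round 3 fires rule 3, rule 6, giving q21, q38.
Round 4 fires rule 8, giving q35.
Closure: {q10, q11, q12, q18, q21, q22, q23, q27, q29, q31, q32, q35, q36, q38, q7} — 15 facts.

15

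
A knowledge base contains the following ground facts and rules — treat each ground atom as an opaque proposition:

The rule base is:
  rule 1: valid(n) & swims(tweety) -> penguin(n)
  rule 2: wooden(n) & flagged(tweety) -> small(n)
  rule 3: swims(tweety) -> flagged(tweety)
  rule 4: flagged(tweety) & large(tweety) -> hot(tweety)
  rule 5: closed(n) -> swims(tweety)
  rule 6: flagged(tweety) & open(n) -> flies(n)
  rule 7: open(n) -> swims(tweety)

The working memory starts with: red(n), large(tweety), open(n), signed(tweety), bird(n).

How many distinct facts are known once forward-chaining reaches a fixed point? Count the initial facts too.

Round 1 — rule 7, derive swims(tweety).
Round 2 — rule 3, derive flagged(tweety).
Round 3 — rule 4, rule 6, derive hot(tweety), flies(n).
Closure: {bird(n), flagged(tweety), flies(n), hot(tweety), large(tweety), open(n), red(n), signed(tweety), swims(tweety)} — 9 facts.

9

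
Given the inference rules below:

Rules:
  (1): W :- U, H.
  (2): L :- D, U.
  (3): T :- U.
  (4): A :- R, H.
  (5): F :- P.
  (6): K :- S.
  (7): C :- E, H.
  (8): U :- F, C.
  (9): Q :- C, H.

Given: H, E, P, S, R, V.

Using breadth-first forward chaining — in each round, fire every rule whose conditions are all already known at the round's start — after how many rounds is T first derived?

Round 1 — (4), (5), (6), (7), derive A, F, K, C.
Round 2 — (8), (9), derive U, Q.
Round 3 — (1), (3), derive W, T.
T first appears in round 3.

3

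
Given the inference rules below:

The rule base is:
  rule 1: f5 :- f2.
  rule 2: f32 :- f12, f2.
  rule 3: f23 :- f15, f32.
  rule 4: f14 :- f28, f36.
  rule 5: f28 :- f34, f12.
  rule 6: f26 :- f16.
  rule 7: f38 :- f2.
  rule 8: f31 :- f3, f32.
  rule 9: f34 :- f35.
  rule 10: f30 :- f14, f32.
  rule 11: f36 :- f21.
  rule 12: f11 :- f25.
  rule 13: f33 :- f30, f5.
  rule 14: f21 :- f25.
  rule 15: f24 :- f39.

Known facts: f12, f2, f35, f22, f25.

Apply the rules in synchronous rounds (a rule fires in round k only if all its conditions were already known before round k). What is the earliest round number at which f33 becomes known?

5

Round 1: rule 1 [f5 :- f2.]; rule 2 [f32 :- f12, f2.]; rule 7 [f38 :- f2.]; rule 9 [f34 :- f35.]; rule 12 [f11 :- f25.]; rule 14 [f21 :- f25.]. New: f5, f32, f38, f34, f11, f21.
Round 2: rule 5 [f28 :- f34, f12.]; rule 11 [f36 :- f21.]. New: f28, f36.
Round 3: rule 4 [f14 :- f28, f36.]. New: f14.
Round 4: rule 10 [f30 :- f14, f32.]. New: f30.
Round 5: rule 13 [f33 :- f30, f5.]. New: f33.
f33 first appears in round 5.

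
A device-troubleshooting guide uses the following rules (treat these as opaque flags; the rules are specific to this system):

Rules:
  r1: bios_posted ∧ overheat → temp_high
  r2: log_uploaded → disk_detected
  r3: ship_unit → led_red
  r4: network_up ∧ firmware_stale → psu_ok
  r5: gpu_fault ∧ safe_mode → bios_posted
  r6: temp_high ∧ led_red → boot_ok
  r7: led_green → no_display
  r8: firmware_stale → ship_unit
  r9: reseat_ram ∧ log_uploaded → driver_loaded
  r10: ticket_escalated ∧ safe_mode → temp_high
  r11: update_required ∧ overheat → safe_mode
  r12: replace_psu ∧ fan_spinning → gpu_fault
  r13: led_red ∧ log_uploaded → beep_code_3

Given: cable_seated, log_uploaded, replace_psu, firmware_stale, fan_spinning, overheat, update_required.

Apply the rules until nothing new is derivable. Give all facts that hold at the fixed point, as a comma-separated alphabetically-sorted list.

beep_code_3, bios_posted, boot_ok, cable_seated, disk_detected, fan_spinning, firmware_stale, gpu_fault, led_red, log_uploaded, overheat, replace_psu, safe_mode, ship_unit, temp_high, update_required

Round 1 fires r2, r8, r11, r12, giving disk_detected, ship_unit, safe_mode, gpu_fault.
Round 2 fires r3, r5, giving led_red, bios_posted.
Round 3 fires r1, r13, giving temp_high, beep_code_3.
Round 4 fires r6, giving boot_ok.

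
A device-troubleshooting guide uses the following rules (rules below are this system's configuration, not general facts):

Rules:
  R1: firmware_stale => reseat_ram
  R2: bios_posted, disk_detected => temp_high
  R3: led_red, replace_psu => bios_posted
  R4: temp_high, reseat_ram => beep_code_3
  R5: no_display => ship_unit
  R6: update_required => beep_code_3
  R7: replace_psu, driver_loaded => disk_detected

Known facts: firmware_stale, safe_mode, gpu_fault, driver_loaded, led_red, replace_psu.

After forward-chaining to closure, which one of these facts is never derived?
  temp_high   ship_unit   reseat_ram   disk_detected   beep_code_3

Round 1: R1 [firmware_stale => reseat_ram]; R3 [led_red, replace_psu => bios_posted]; R7 [replace_psu, driver_loaded => disk_detected]. New: reseat_ram, bios_posted, disk_detected.
Round 2: R2 [bios_posted, disk_detected => temp_high]. New: temp_high.
Round 3: R4 [temp_high, reseat_ram => beep_code_3]. New: beep_code_3.
Derived: disk_detected (round 1), beep_code_3 (round 3), temp_high (round 2), reseat_ram (round 1). ship_unit never appears in any round.

ship_unit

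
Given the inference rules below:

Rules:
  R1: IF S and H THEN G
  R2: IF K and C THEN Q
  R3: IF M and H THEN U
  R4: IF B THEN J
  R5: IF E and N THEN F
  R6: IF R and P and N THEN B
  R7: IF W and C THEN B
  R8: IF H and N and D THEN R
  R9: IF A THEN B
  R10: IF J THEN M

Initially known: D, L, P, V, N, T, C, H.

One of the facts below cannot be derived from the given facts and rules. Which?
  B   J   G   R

Round 1: R8 [IF H and N and D THEN R]. New: R.
Round 2: R6 [IF R and P and N THEN B]. New: B.
Round 3: R4 [IF B THEN J]. New: J.
Round 4: R10 [IF J THEN M]. New: M.
Round 5: R3 [IF M and H THEN U]. New: U.
Derived: J (round 3), B (round 2), R (round 1). G never appears in any round.

G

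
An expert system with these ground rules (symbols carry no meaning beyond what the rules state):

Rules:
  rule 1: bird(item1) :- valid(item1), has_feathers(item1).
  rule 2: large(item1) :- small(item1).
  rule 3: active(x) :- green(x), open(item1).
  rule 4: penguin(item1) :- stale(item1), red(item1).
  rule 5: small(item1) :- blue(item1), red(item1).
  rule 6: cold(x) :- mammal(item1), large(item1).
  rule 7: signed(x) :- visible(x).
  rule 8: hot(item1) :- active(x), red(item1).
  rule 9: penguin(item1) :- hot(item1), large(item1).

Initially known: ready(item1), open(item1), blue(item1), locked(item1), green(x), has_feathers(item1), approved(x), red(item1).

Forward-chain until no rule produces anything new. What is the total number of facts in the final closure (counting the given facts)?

[1] rule 3 [active(x) :- green(x), open(item1).]; rule 5 [small(item1) :- blue(item1), red(item1).]. ⇒ new: active(x), small(item1).
[2] rule 2 [large(item1) :- small(item1).]; rule 8 [hot(item1) :- active(x), red(item1).]. ⇒ new: large(item1), hot(item1).
[3] rule 9 [penguin(item1) :- hot(item1), large(item1).]. ⇒ new: penguin(item1).
Closure: {active(x), approved(x), blue(item1), green(x), has_feathers(item1), hot(item1), large(item1), locked(item1), open(item1), penguin(item1), ready(item1), red(item1), small(item1)} — 13 facts.

13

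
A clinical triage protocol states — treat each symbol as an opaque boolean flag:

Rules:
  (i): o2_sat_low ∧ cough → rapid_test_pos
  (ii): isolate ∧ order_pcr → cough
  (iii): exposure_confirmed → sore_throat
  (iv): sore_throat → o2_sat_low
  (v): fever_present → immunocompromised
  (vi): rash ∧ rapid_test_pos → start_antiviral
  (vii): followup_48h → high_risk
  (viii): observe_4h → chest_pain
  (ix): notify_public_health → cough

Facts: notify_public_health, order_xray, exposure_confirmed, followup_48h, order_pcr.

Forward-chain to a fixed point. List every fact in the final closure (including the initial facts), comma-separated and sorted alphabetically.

cough, exposure_confirmed, followup_48h, high_risk, notify_public_health, o2_sat_low, order_pcr, order_xray, rapid_test_pos, sore_throat

Round 1 fires (iii), (vii), (ix), giving sore_throat, high_risk, cough.
Round 2 fires (iv), giving o2_sat_low.
Round 3 fires (i), giving rapid_test_pos.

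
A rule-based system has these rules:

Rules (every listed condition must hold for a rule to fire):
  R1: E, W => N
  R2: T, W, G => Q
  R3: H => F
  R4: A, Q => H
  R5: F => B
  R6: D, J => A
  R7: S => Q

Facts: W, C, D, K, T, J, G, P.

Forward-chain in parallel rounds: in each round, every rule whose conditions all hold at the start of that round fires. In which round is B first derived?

Round 1: R2 [T, W, G => Q]; R6 [D, J => A]. Adds Q, A.
Round 2: R4 [A, Q => H]. Adds H.
Round 3: R3 [H => F]. Adds F.
Round 4: R5 [F => B]. Adds B.
B first appears in round 4.

4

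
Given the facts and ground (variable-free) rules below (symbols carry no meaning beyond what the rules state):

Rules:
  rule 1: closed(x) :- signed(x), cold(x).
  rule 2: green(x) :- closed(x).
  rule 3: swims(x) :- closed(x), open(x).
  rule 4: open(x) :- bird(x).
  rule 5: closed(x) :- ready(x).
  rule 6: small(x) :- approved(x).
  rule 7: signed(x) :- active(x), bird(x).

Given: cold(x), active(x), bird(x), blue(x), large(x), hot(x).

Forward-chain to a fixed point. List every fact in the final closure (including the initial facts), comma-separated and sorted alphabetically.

active(x), bird(x), blue(x), closed(x), cold(x), green(x), hot(x), large(x), open(x), signed(x), swims(x)

Round 1: rule 4 [open(x) :- bird(x).]; rule 7 [signed(x) :- active(x), bird(x).]. Adds open(x), signed(x).
Round 2: rule 1 [closed(x) :- signed(x), cold(x).]. Adds closed(x).
Round 3: rule 2 [green(x) :- closed(x).]; rule 3 [swims(x) :- closed(x), open(x).]. Adds green(x), swims(x).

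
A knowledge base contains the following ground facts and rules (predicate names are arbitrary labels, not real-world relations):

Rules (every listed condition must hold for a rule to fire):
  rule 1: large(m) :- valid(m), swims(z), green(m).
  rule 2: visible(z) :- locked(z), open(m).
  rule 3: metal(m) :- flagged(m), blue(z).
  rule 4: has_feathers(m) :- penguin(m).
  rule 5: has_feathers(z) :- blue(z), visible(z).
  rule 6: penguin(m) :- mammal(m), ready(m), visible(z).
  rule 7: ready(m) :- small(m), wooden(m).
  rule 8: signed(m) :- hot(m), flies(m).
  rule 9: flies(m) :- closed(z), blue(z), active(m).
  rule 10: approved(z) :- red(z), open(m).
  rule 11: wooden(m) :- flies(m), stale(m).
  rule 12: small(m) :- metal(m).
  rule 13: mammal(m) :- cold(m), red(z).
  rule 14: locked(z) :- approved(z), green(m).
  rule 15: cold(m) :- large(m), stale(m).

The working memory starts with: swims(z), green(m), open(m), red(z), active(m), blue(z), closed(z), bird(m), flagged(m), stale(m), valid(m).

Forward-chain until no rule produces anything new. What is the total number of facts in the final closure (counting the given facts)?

25

[1] rule 1 [large(m) :- valid(m), swims(z), green(m).]; rule 3 [metal(m) :- flagged(m), blue(z).]; rule 9 [flies(m) :- closed(z), blue(z), active(m).]; rule 10 [approved(z) :- red(z), open(m).]. ⇒ new: large(m), metal(m), flies(m), approved(z).
[2] rule 11 [wooden(m) :- flies(m), stale(m).]; rule 12 [small(m) :- metal(m).]; rule 14 [locked(z) :- approved(z), green(m).]; rule 15 [cold(m) :- large(m), stale(m).]. ⇒ new: wooden(m), small(m), locked(z), cold(m).
[3] rule 2 [visible(z) :- locked(z), open(m).]; rule 7 [ready(m) :- small(m), wooden(m).]; rule 13 [mammal(m) :- cold(m), red(z).]. ⇒ new: visible(z), ready(m), mammal(m).
[4] rule 5 [has_feathers(z) :- blue(z), visible(z).]; rule 6 [penguin(m) :- mammal(m), ready(m), visible(z).]. ⇒ new: has_feathers(z), penguin(m).
[5] rule 4 [has_feathers(m) :- penguin(m).]. ⇒ new: has_feathers(m).
Closure: {active(m), approved(z), bird(m), blue(z), closed(z), cold(m), flagged(m), flies(m), green(m), has_feathers(m), has_feathers(z), large(m), locked(z), mammal(m), metal(m), open(m), penguin(m), ready(m), red(z), small(m), stale(m), swims(z), valid(m), visible(z), wooden(m)} — 25 facts.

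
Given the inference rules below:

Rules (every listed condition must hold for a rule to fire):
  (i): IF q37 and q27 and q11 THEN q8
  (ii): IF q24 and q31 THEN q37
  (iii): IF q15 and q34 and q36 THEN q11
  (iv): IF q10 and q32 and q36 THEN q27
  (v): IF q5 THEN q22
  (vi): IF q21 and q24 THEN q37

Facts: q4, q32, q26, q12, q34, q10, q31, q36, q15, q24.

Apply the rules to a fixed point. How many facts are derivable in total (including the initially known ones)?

14

Round 1: (ii) [IF q24 and q31 THEN q37]; (iii) [IF q15 and q34 and q36 THEN q11]; (iv) [IF q10 and q32 and q36 THEN q27]. New: q37, q11, q27.
Round 2: (i) [IF q37 and q27 and q11 THEN q8]. New: q8.
Closure: {q10, q11, q12, q15, q24, q26, q27, q31, q32, q34, q36, q37, q4, q8} — 14 facts.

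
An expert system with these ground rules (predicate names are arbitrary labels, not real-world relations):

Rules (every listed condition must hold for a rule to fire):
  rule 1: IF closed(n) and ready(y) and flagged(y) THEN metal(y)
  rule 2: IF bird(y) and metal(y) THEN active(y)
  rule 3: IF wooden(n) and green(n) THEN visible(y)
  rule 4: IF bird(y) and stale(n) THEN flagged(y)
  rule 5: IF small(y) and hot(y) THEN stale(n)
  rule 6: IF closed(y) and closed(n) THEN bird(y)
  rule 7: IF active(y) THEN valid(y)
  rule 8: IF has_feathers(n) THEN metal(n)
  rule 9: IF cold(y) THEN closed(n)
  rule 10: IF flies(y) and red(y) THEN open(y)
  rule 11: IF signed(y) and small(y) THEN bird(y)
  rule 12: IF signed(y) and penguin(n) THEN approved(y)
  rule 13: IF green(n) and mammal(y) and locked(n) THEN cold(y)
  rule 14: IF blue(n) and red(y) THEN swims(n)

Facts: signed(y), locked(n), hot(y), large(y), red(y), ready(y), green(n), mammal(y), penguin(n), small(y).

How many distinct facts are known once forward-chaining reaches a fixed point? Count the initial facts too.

Round 1 — rule 5, rule 11, rule 12, rule 13, derive stale(n), bird(y), approved(y), cold(y).
Round 2 — rule 4, rule 9, derive flagged(y), closed(n).
Round 3 — rule 1, derive metal(y).
Round 4 — rule 2, derive active(y).
Round 5 — rule 7, derive valid(y).
Closure: {active(y), approved(y), bird(y), closed(n), cold(y), flagged(y), green(n), hot(y), large(y), locked(n), mammal(y), metal(y), penguin(n), ready(y), red(y), signed(y), small(y), stale(n), valid(y)} — 19 facts.

19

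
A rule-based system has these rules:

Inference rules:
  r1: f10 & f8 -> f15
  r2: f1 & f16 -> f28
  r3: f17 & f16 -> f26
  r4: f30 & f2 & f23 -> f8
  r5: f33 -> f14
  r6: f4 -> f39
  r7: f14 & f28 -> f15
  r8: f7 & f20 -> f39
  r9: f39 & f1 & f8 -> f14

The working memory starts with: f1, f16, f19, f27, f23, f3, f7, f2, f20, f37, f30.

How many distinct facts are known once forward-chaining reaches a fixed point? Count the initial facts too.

Round 1 — r2, r4, r8, derive f28, f8, f39.
Round 2 — r9, derive f14.
Round 3 — r7, derive f15.
Closure: {f1, f14, f15, f16, f19, f2, f20, f23, f27, f28, f3, f30, f37, f39, f7, f8} — 16 facts.

16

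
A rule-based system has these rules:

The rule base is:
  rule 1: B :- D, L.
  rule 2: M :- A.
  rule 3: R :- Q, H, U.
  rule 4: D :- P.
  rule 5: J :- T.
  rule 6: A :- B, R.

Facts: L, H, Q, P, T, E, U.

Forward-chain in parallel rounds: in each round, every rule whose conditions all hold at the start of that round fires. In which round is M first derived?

Round 1: rule 3 [R :- Q, H, U.]; rule 4 [D :- P.]; rule 5 [J :- T.]. New: R, D, J.
Round 2: rule 1 [B :- D, L.]. New: B.
Round 3: rule 6 [A :- B, R.]. New: A.
Round 4: rule 2 [M :- A.]. New: M.
M first appears in round 4.

4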